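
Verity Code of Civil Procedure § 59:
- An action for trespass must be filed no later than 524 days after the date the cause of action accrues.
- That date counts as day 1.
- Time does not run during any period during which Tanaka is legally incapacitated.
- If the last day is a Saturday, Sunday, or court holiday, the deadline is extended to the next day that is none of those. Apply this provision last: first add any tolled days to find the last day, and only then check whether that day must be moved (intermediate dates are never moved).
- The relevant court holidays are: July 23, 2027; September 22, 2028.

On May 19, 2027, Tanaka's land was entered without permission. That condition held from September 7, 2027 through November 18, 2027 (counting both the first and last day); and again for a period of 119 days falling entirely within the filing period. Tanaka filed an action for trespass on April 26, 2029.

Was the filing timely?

Yes

Counting May 19, 2027 as day 1, day 524 is October 23, 2028.
From September 7, 2027 through November 18, 2027 inclusive is 73 days; tolling adds 73 days: October 23, 2028 + 73 days = January 4, 2029.
Tolling adds 119 days: January 4, 2029 + 119 days = May 3, 2029.
May 3, 2029 is a Thursday and not a court holiday, so no extension applies.
The deadline is May 3, 2029; the filing on April 26, 2029 is on or before that date.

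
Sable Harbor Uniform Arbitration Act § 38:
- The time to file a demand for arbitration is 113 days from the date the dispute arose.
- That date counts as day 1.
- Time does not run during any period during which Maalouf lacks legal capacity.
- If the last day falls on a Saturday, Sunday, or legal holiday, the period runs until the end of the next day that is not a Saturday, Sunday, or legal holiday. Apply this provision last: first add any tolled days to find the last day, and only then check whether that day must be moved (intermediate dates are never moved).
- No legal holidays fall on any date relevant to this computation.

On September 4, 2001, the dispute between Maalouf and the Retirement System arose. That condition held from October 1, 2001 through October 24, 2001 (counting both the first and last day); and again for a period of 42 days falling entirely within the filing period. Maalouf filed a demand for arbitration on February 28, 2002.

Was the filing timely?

Counting September 4, 2001 as day 1, day 113 is December 25, 2001.
From October 1, 2001 through October 24, 2001 inclusive is 24 days; tolling adds 24 days: December 25, 2001 + 24 days = January 18, 2002.
Tolling adds 42 days: January 18, 2002 + 42 days = March 1, 2002.
March 1, 2002 is a Friday and not a legal holiday, so no extension applies.
The deadline is March 1, 2002; the filing on February 28, 2002 is on or before that date.

Yes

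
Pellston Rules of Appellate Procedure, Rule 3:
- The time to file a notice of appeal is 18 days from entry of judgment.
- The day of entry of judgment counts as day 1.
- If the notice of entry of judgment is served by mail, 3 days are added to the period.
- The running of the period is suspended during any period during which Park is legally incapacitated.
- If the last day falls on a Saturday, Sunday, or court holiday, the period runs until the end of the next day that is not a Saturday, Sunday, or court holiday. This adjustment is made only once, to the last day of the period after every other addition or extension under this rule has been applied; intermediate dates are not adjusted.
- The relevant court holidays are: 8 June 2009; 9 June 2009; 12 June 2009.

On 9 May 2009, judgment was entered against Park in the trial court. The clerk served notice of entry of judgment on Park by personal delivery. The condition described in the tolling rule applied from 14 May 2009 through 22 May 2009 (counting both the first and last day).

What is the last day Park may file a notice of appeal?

Counting 9 May 2009 as day 1, day 18 is May 26, 2009.
Service was not by mail, so no mail extension applies.
From May 14, 2009 through May 22, 2009 inclusive is 9 days; tolling adds 9 days: May 26, 2009 + 9 days = June 4, 2009.
June 4, 2009 is a Thursday and not a court holiday, so no extension applies.

June 4, 2009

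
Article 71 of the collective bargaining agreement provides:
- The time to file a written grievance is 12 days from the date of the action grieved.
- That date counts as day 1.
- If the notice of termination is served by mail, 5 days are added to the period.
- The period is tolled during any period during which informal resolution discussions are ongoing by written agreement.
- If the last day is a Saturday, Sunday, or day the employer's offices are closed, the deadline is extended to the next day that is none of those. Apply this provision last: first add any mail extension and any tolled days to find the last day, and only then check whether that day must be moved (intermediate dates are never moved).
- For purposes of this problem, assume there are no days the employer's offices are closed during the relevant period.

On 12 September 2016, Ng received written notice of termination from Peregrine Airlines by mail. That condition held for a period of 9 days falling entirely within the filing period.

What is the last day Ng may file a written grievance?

Counting 12 September 2016 as day 1, day 12 is September 23, 2016.
Service was by mail, adding 5 days: September 23, 2016 + 5 days = September 28, 2016.
Tolling adds 9 days: September 28, 2016 + 9 days = October 7, 2016.
October 7, 2016 is a Friday and not a day the employer's offices are closed, so no extension applies.

October 7, 2016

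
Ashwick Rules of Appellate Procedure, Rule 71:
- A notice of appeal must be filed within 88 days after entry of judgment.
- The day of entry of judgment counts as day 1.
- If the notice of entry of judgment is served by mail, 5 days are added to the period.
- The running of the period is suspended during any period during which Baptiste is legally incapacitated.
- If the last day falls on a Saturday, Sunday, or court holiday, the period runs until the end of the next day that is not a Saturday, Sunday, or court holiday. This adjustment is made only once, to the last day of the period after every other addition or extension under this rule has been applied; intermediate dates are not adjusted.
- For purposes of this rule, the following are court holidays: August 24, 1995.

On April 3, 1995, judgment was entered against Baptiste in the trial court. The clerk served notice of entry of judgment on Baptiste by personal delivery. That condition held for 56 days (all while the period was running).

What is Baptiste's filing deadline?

August 25, 1995

Counting April 3, 1995 as day 1, day 88 is June 29, 1995.
Service was not by mail, so no mail extension applies.
Tolling adds 56 days: June 29, 1995 + 56 days = August 24, 1995.
August 24, 1995 is a listed holiday. The next qualifying day is August 25, 1995.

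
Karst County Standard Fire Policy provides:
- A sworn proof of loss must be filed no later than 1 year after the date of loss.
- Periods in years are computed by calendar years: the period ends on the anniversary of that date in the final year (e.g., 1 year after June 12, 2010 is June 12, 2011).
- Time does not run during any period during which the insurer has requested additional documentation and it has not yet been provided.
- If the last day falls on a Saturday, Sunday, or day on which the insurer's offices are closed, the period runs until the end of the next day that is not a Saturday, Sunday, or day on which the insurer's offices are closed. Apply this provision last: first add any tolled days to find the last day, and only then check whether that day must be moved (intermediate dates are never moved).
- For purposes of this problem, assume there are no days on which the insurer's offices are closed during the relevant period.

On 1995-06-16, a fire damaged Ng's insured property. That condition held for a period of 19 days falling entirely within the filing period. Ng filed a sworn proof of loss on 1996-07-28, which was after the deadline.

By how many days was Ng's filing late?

1 year after 1995-06-16 is June 16, 1996.
Tolling adds 19 days: June 16, 1996 + 19 days = July 5, 1996.
July 5, 1996 is a Friday and not a day on which the insurer's offices are closed, so no extension applies.
The deadline is July 5, 1996; from July 5, 1996 to July 28, 1996 is 23 days.

23 days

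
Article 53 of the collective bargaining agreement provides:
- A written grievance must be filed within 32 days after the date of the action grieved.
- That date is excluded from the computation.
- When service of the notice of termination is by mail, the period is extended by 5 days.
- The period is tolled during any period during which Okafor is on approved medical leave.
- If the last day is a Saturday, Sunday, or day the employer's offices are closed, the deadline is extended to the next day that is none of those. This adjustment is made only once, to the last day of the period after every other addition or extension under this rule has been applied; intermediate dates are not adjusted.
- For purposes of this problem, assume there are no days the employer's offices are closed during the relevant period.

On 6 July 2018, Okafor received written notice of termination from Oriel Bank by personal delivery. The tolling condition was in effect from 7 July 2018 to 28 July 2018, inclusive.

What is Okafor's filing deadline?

32 days after 6 July 2018 is August 7, 2018.
Service was not by mail, so no mail extension applies.
From July 7, 2018 through July 28, 2018 inclusive is 22 days; tolling adds 22 days: August 7, 2018 + 22 days = August 29, 2018.
August 29, 2018 is a Wednesday and not a day the employer's offices are closed, so no extension applies.

August 29, 2018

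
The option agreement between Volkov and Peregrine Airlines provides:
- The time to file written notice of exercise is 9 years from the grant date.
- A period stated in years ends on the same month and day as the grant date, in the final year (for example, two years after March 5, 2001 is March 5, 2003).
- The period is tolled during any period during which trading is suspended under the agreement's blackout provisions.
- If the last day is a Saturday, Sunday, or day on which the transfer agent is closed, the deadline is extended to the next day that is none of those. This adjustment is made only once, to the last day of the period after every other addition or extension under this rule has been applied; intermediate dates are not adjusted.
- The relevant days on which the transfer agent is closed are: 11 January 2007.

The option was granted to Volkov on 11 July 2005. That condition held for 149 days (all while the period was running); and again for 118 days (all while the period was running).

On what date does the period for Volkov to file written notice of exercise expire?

April 6, 2015

9 years after 11 July 2005 is July 11, 2014.
Tolling adds 149 days: July 11, 2014 + 149 days = December 7, 2014.
Tolling adds 118 days: December 7, 2014 + 118 days = April 4, 2015.
April 4, 2015 is Saturday; April 5, 2015 is Sunday. The next qualifying day is April 6, 2015.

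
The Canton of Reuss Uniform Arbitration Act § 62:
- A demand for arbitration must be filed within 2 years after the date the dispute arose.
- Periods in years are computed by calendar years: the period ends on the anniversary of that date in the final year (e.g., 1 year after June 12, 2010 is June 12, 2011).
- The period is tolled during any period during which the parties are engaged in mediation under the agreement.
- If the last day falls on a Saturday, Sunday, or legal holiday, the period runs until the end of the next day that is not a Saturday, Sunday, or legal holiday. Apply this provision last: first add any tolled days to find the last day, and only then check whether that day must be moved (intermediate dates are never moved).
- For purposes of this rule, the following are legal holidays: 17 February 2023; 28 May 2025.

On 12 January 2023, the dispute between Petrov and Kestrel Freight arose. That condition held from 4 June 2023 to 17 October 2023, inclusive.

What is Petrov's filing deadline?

2 years after 12 January 2023 is January 12, 2025.
From June 4, 2023 through October 17, 2023 inclusive is 136 days; tolling adds 136 days: January 12, 2025 + 136 days = May 28, 2025.
May 28, 2025 is a listed holiday. The next qualifying day is May 29, 2025.

May 29, 2025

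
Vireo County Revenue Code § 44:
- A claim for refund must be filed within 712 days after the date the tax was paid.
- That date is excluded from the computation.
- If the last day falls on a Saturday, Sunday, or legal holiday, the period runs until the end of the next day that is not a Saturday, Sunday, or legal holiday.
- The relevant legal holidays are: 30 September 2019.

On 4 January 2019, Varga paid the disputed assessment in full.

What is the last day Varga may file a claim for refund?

712 days after 4 January 2019 is December 16, 2020.
December 16, 2020 is a Wednesday and not a legal holiday, so no extension applies.

December 16, 2020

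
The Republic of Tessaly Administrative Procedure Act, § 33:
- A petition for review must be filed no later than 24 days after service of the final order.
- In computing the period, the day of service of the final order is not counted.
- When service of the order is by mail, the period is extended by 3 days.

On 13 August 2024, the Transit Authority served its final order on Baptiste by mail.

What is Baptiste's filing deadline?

24 days after 13 August 2024 is September 6, 2024.
Service was by mail, adding 3 days: September 6, 2024 + 3 days = September 9, 2024.

September 9, 2024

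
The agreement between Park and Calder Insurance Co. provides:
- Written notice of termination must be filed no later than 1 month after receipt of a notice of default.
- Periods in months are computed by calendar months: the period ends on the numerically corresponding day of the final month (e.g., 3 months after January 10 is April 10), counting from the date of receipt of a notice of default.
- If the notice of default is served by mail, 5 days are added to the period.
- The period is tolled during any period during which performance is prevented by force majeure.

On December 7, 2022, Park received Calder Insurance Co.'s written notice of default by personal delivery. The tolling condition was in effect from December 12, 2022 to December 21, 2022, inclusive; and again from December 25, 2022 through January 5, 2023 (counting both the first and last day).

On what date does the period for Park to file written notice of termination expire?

1 month after December 7, 2022 is January 7, 2023.
Service was not by mail, so no mail extension applies.
From December 12, 2022 through December 21, 2022 inclusive is 10 days; tolling adds 10 days: January 7, 2023 + 10 days = January 17, 2023.
From December 25, 2022 through January 5, 2023 inclusive is 12 days; tolling adds 12 days: January 17, 2023 + 12 days = January 29, 2023.

January 29, 2023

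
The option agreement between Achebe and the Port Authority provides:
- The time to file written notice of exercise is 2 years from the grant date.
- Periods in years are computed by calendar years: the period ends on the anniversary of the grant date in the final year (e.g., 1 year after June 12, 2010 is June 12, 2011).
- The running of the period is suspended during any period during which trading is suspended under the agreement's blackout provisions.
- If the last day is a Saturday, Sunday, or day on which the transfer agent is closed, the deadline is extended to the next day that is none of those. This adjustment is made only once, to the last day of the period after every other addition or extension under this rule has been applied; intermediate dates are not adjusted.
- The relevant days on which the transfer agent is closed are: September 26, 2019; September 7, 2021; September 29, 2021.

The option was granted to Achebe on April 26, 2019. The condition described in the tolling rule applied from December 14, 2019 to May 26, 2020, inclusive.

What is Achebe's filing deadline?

2 years after April 26, 2019 is April 26, 2021.
From December 14, 2019 through May 26, 2020 inclusive is 165 days; tolling adds 165 days: April 26, 2021 + 165 days = October 8, 2021.
October 8, 2021 is a Friday and not a day on which the transfer agent is closed, so no extension applies.

October 8, 2021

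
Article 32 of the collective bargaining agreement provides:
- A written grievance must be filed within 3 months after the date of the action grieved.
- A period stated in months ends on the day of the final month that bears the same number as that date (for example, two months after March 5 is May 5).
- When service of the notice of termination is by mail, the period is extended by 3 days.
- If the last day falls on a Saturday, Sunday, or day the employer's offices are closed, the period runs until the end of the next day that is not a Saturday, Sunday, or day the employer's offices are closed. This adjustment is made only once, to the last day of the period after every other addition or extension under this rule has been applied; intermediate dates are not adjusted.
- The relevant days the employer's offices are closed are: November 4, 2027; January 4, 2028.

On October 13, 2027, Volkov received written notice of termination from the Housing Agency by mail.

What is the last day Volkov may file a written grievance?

January 17, 2028

3 months after October 13, 2027 is January 13, 2028.
Service was by mail, adding 3 days: January 13, 2028 + 3 days = January 16, 2028.
January 16, 2028 is Sunday. The next qualifying day is January 17, 2028.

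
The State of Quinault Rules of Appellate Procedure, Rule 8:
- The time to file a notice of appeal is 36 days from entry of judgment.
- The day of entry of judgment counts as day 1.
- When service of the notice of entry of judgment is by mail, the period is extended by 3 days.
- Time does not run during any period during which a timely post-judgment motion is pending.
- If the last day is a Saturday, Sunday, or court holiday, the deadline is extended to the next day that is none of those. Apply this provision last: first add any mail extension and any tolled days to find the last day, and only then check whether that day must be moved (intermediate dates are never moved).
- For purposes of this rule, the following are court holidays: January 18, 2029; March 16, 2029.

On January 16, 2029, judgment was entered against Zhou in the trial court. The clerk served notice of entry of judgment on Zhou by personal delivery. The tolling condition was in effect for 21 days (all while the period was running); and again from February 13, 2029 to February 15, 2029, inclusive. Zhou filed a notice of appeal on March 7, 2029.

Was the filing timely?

Counting January 16, 2029 as day 1, day 36 is February 20, 2029.
Service was not by mail, so no mail extension applies.
Tolling adds 21 days: February 20, 2029 + 21 days = March 13, 2029.
From February 13, 2029 through February 15, 2029 inclusive is 3 days; tolling adds 3 days: March 13, 2029 + 3 days = March 16, 2029.
March 16, 2029 is a listed holiday; March 17, 2029 is Saturday; March 18, 2029 is Sunday. The next qualifying day is March 19, 2029.
The deadline is March 19, 2029; the filing on March 7, 2029 is on or before that date.

Yes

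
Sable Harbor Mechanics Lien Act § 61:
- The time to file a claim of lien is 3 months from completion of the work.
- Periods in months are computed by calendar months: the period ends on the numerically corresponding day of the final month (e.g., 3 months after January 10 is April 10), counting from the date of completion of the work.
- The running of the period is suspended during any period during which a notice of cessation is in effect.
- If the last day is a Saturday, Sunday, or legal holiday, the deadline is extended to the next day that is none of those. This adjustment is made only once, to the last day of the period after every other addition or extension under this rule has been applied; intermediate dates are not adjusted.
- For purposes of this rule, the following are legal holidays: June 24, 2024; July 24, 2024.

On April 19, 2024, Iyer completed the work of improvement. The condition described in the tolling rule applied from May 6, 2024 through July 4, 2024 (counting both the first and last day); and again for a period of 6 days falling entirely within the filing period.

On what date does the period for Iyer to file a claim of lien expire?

September 23, 2024

3 months after April 19, 2024 is July 19, 2024.
From May 6, 2024 through July 4, 2024 inclusive is 60 days; tolling adds 60 days: July 19, 2024 + 60 days = September 17, 2024.
Tolling adds 6 days: September 17, 2024 + 6 days = September 23, 2024.
September 23, 2024 is a Monday and not a legal holiday, so no extension applies.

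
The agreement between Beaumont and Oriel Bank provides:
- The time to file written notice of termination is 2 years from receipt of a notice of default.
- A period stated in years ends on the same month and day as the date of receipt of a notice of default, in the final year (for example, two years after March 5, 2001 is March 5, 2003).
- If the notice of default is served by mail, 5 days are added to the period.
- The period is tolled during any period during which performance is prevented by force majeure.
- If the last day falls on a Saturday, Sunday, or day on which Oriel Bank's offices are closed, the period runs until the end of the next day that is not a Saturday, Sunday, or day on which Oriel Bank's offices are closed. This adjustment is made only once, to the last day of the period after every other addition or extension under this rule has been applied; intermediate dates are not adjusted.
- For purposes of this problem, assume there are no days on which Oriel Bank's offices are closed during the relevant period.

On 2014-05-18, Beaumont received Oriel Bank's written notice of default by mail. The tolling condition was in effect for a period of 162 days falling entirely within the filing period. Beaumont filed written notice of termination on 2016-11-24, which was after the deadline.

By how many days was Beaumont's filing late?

23 days

2 years after 2014-05-18 is May 18, 2016.
Service was by mail, adding 5 days: May 18, 2016 + 5 days = May 23, 2016.
Tolling adds 162 days: May 23, 2016 + 162 days = November 1, 2016.
November 1, 2016 is a Tuesday and not a day on which Oriel Bank's offices are closed, so no extension applies.
The deadline is November 1, 2016; from November 1, 2016 to November 24, 2016 is 23 days.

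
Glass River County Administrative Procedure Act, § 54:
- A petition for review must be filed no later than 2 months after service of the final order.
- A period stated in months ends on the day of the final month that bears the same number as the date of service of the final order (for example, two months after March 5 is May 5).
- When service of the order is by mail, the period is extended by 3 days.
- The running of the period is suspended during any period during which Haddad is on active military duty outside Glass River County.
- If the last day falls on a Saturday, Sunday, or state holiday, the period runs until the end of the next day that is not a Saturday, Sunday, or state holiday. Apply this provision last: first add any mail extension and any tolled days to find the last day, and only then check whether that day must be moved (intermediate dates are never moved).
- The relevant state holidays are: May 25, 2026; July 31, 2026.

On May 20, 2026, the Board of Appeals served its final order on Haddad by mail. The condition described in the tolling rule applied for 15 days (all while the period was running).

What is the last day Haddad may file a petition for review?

2 months after May 20, 2026 is July 20, 2026.
Service was by mail, adding 3 days: July 20, 2026 + 3 days = July 23, 2026.
Tolling adds 15 days: July 23, 2026 + 15 days = August 7, 2026.
August 7, 2026 is a Friday and not a state holiday, so no extension applies.

August 7, 2026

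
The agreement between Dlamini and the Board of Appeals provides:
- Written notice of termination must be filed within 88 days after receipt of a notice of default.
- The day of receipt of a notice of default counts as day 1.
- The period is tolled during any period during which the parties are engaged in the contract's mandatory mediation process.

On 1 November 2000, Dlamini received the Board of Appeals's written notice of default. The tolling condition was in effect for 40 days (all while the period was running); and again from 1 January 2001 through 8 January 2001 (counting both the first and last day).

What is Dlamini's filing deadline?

Counting 1 November 2000 as day 1, day 88 is January 27, 2001.
Tolling adds 40 days: January 27, 2001 + 40 days = March 8, 2001.
From January 1, 2001 through January 8, 2001 inclusive is 8 days; tolling adds 8 days: March 8, 2001 + 8 days = March 16, 2001.

March 16, 2001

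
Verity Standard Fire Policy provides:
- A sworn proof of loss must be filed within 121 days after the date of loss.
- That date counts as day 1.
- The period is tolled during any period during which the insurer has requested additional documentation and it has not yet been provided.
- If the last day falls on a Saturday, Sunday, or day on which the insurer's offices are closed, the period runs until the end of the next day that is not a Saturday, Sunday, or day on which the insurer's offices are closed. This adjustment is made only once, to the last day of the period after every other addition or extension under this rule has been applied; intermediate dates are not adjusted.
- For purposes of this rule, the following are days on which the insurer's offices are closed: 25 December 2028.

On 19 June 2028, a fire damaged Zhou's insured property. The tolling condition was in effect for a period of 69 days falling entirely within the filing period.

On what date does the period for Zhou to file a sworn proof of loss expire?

December 26, 2028

Counting 19 June 2028 as day 1, day 121 is October 17, 2028.
Tolling adds 69 days: October 17, 2028 + 69 days = December 25, 2028.
December 25, 2028 is a listed holiday. The next qualifying day is December 26, 2028.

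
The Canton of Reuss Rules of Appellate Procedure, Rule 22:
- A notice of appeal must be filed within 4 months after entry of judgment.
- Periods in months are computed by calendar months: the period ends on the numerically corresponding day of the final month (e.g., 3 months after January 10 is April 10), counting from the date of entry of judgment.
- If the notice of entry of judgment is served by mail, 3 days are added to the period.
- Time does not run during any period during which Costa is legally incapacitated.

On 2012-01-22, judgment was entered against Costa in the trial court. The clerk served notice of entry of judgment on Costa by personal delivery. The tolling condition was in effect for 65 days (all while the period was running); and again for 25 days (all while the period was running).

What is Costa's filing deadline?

4 months after 2012-01-22 is May 22, 2012.
Service was not by mail, so no mail extension applies.
Tolling adds 65 days: May 22, 2012 + 65 days = July 26, 2012.
Tolling adds 25 days: July 26, 2012 + 25 days = August 20, 2012.

August 20, 2012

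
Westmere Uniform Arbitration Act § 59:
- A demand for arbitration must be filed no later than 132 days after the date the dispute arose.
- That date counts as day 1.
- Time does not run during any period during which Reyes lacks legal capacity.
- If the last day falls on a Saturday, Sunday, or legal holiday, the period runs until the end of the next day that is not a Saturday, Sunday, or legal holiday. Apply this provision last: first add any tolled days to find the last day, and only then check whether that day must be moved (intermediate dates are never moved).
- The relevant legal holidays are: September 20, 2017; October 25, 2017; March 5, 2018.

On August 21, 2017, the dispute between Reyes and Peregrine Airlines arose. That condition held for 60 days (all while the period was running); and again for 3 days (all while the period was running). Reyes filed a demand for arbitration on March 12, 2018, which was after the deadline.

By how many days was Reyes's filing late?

6 days

Counting August 21, 2017 as day 1, day 132 is December 30, 2017.
Tolling adds 60 days: December 30, 2017 + 60 days = February 28, 2018.
Tolling adds 3 days: February 28, 2018 + 3 days = March 3, 2018.
March 3, 2018 is Saturday; March 4, 2018 is Sunday; March 5, 2018 is a listed holiday. The next qualifying day is March 6, 2018.
The deadline is March 6, 2018; from March 6, 2018 to March 12, 2018 is 6 days.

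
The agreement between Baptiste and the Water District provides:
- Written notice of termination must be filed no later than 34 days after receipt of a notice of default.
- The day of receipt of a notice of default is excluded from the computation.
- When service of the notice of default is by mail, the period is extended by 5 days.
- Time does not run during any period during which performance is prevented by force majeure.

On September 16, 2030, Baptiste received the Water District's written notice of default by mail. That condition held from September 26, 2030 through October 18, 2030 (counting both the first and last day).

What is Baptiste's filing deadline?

34 days after September 16, 2030 is October 20, 2030.
Service was by mail, adding 5 days: October 20, 2030 + 5 days = October 25, 2030.
From September 26, 2030 through October 18, 2030 inclusive is 23 days; tolling adds 23 days: October 25, 2030 + 23 days = November 17, 2030.

November 17, 2030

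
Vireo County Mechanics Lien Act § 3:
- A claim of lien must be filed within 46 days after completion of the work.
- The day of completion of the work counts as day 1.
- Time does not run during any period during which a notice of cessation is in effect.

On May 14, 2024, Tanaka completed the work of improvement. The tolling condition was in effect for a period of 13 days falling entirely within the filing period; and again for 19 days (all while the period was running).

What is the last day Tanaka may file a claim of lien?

July 30, 2024

Counting May 14, 2024 as day 1, day 46 is June 28, 2024.
Tolling adds 13 days: June 28, 2024 + 13 days = July 11, 2024.
Tolling adds 19 days: July 11, 2024 + 19 days = July 30, 2024.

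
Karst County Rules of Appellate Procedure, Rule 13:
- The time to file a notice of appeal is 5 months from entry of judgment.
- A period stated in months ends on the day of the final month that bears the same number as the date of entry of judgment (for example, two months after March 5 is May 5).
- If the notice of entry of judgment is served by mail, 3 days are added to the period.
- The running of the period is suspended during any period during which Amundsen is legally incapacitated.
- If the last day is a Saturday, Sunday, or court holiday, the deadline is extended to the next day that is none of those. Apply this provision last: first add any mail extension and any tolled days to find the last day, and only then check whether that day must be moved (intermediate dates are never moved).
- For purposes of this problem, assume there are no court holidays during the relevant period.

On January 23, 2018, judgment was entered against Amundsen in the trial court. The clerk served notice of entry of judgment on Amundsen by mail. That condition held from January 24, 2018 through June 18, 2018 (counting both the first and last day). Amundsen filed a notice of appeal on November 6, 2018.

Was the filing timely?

Yes

5 months after January 23, 2018 is June 23, 2018.
Service was by mail, adding 3 days: June 23, 2018 + 3 days = June 26, 2018.
From January 24, 2018 through June 18, 2018 inclusive is 146 days; tolling adds 146 days: June 26, 2018 + 146 days = November 19, 2018.
November 19, 2018 is a Monday and not a court holiday, so no extension applies.
The deadline is November 19, 2018; the filing on November 6, 2018 is on or before that date.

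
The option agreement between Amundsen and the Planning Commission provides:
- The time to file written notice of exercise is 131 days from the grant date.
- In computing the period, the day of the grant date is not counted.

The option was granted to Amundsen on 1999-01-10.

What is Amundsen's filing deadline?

131 days after 1999-01-10 is May 21, 1999.

May 21, 1999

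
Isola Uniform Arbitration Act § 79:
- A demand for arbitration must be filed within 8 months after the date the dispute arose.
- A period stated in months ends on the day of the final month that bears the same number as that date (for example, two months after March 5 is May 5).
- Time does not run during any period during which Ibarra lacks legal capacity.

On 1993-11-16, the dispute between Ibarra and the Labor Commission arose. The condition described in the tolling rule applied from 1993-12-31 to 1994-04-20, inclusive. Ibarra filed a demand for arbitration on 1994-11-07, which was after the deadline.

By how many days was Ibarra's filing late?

3 days

8 months after 1993-11-16 is July 16, 1994.
From December 31, 1993 through April 20, 1994 inclusive is 111 days; tolling adds 111 days: July 16, 1994 + 111 days = November 4, 1994.
The deadline is November 4, 1994; from November 4, 1994 to November 7, 1994 is 3 days.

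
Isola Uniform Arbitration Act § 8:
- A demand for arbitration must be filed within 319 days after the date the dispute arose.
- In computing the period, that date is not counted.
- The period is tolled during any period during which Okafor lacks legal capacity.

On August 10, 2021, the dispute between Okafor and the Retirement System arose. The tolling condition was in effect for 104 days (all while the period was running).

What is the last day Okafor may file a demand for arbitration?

319 days after August 10, 2021 is June 25, 2022.
Tolling adds 104 days: June 25, 2022 + 104 days = October 7, 2022.

October 7, 2022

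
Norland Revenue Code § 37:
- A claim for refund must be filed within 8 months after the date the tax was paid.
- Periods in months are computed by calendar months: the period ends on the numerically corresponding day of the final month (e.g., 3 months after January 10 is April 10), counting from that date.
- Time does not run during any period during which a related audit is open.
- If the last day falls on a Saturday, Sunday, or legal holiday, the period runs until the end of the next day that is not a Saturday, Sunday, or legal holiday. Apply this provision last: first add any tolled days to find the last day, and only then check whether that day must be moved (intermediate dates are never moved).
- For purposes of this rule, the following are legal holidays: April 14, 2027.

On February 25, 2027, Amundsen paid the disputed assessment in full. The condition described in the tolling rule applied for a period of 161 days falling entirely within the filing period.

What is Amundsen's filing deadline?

April 3, 2028

8 months after February 25, 2027 is October 25, 2027.
Tolling adds 161 days: October 25, 2027 + 161 days = April 3, 2028.
April 3, 2028 is a Monday and not a legal holiday, so no extension applies.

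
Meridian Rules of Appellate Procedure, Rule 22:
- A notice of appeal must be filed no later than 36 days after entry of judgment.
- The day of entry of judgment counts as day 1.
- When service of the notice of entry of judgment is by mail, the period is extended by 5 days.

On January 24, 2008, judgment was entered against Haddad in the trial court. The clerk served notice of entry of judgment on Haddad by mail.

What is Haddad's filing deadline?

March 4, 2008

Counting January 24, 2008 as day 1, day 36 is February 28, 2008.
Service was by mail, adding 5 days: February 28, 2008 + 5 days = March 4, 2008.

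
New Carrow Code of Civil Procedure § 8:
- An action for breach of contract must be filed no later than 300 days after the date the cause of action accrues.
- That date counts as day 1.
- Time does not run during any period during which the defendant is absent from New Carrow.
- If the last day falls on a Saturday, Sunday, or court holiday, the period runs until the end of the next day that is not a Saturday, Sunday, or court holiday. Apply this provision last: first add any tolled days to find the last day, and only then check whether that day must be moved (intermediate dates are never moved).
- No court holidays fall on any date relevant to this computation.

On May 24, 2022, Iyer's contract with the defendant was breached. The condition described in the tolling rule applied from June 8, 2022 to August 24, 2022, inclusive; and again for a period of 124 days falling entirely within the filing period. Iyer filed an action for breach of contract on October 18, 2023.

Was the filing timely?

No

Counting May 24, 2022 as day 1, day 300 is March 19, 2023.
From June 8, 2022 through August 24, 2022 inclusive is 78 days; tolling adds 78 days: March 19, 2023 + 78 days = June 5, 2023.
Tolling adds 124 days: June 5, 2023 + 124 days = October 7, 2023.
October 7, 2023 is Saturday; October 8, 2023 is Sunday. The next qualifying day is October 9, 2023.
The deadline is October 9, 2023; the filing on October 18, 2023 is after that date.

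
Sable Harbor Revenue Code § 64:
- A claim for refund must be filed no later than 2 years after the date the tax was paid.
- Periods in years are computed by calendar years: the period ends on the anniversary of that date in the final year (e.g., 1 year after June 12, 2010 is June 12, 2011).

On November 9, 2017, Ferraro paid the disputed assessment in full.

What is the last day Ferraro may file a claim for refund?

November 9, 2019

2 years after November 9, 2017 is November 9, 2019.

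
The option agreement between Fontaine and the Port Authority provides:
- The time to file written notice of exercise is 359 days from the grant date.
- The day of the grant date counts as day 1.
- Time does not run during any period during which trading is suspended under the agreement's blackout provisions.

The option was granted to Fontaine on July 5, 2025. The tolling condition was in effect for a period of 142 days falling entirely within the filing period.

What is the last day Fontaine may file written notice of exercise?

Counting July 5, 2025 as day 1, day 359 is June 28, 2026.
Tolling adds 142 days: June 28, 2026 + 142 days = November 17, 2026.

November 17, 2026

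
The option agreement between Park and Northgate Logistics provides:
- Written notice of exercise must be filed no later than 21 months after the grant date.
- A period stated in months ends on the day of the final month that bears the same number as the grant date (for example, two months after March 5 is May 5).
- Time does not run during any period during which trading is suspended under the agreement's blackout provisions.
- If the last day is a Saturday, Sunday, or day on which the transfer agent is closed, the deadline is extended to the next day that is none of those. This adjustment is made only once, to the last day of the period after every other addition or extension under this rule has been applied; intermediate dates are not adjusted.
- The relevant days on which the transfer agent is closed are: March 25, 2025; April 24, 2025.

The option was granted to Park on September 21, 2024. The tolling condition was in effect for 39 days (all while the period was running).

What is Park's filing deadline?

21 months after September 21, 2024 is June 21, 2026.
Tolling adds 39 days: June 21, 2026 + 39 days = July 30, 2026.
July 30, 2026 is a Thursday and not a day on which the transfer agent is closed, so no extension applies.

July 30, 2026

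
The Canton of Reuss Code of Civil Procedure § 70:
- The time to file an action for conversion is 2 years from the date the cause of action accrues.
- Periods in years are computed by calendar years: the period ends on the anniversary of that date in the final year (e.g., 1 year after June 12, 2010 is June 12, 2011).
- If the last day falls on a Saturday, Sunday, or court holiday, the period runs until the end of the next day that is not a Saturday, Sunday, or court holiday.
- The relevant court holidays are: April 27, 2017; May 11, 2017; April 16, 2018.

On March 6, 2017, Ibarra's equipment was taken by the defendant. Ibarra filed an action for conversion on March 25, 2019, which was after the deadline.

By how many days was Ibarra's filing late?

19 days

2 years after March 6, 2017 is March 6, 2019.
March 6, 2019 is a Wednesday and not a court holiday, so no extension applies.
The deadline is March 6, 2019; from March 6, 2019 to March 25, 2019 is 19 days.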